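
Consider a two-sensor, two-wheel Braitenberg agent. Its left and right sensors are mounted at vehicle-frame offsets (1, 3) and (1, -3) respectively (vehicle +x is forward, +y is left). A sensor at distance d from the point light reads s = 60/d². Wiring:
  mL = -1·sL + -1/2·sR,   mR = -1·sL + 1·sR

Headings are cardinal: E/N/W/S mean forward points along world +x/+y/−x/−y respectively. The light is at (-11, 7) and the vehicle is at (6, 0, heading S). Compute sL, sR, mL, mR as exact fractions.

left sensor world pos  = (9, -1); dL² = 464
right sensor world pos = (3, -1); dR² = 260
sL = 60/464 = 15/116
sR = 60/260 = 3/13
mL = -1·sL + -1/2·sR = -369/1508
mR = -1·sL + 1·sR = 153/1508

15/116 3/13 -369/1508 153/1508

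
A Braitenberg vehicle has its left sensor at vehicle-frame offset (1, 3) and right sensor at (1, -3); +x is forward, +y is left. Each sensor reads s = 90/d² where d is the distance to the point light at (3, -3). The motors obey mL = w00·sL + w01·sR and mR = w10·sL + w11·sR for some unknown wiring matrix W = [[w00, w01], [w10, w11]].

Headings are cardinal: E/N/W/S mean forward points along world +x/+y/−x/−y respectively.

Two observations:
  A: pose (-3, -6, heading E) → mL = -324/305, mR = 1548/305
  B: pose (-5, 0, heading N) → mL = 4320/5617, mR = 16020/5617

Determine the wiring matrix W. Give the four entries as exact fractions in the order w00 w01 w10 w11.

obs A: pose=(-3,-6,E) → sL=18/5, sR=90/61, mL=-324/305, mR=1548/305
obs B: pose=(-5,0,N) → sL=90/137, sR=90/41, mL=4320/5617, mR=16020/5617
sensor matrix S = [[18/5, 90/61], [90/137, 90/41]]; det S = 2375568/342637
solve [mL_A; mL_B] = S·[w00; w01] and [mR_A; mR_B] = S·[w10; w11]:
  w00 = -1/2, w01 = 1/2, w10 = 1, w11 = 1

-1/2 1/2 1 1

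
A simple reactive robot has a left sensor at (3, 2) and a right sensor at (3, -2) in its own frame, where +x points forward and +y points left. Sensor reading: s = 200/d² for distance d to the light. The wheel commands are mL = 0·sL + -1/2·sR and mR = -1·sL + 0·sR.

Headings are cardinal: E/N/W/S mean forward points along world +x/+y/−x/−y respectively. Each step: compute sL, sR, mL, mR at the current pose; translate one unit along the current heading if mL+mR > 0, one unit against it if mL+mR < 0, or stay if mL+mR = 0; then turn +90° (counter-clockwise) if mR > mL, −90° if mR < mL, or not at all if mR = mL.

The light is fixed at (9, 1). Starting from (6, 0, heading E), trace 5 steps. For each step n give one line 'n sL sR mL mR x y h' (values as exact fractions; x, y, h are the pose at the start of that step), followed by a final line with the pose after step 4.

n=0: pose=(6,0,E); sL=200, sR=200/9; mL=-100/9, mR=-200; mL+mR=-1900/9 → advance -1; mR−mL=-1700/9 → turn -1·90°
n=1: pose=(5,0,S); sL=10, sR=50/13; mL=-25/13, mR=-10; mL+mR=-155/13 → advance -1; mR−mL=-105/13 → turn -1·90°
n=2: pose=(5,1,W); sL=200/53, sR=200/53; mL=-100/53, mR=-200/53; mL+mR=-300/53 → advance -1; mR−mL=-100/53 → turn -1·90°
n=3: pose=(6,1,N); sL=100/17, sR=20; mL=-10, mR=-100/17; mL+mR=-270/17 → advance -1; mR−mL=70/17 → turn +1·90°
n=4: pose=(6,0,W); sL=40/9, sR=200/37; mL=-100/37, mR=-40/9; mL+mR=-2380/333 → advance -1; mR−mL=-580/333 → turn -1·90°

0 200 200/9 -100/9 -200 6 0 E
1 10 50/13 -25/13 -10 5 0 S
2 200/53 200/53 -100/53 -200/53 5 1 W
3 100/17 20 -10 -100/17 6 1 N
4 40/9 200/37 -100/37 -40/9 6 0 W
final 7 0 N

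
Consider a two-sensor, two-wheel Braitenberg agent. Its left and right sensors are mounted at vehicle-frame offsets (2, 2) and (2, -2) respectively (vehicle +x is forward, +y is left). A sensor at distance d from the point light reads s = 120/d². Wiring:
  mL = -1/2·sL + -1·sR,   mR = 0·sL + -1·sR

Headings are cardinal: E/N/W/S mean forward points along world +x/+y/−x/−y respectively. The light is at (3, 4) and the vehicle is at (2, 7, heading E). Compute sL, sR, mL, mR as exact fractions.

60/13 60 -810/13 -60

left sensor world pos  = (4, 9); dL² = 26
right sensor world pos = (4, 5); dR² = 2
sL = 120/26 = 60/13
sR = 120/2 = 60
mL = -1/2·sL + -1·sR = -810/13
mR = 0·sL + -1·sR = -60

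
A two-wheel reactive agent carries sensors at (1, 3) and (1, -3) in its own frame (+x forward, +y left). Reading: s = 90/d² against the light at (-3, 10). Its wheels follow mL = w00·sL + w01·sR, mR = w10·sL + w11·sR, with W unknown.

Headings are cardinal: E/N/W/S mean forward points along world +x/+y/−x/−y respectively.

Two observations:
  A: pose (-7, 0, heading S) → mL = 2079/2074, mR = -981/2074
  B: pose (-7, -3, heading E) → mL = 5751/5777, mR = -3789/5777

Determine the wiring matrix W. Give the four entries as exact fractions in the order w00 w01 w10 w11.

1 1/2 -1 1/2

obs A: pose=(-7,0,S) → sL=45/61, sR=9/17, mL=2079/2074, mR=-981/2074
obs B: pose=(-7,-3,E) → sL=90/109, sR=18/53, mL=5751/5777, mR=-3789/5777
sensor matrix S = [[45/61, 9/17], [90/109, 18/53]]; det S = -1117800/5990749
solve [mL_A; mL_B] = S·[w00; w01] and [mR_A; mR_B] = S·[w10; w11]:
  w00 = 1, w01 = 1/2, w10 = -1, w11 = 1/2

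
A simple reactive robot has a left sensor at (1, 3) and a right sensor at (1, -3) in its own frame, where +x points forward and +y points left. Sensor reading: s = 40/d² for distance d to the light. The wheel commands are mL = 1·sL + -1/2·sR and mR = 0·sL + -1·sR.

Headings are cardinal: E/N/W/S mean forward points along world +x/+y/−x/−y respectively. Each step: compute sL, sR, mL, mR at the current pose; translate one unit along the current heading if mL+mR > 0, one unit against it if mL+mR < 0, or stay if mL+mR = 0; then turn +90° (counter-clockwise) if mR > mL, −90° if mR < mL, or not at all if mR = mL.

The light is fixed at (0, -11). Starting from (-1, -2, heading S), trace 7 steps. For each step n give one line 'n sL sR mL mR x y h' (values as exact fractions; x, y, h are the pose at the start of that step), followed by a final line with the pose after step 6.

0 10/17 1/2 23/68 -1/2 -1 -2 S
1 40/53 40/173 5860/9169 -40/173 -1 -1 W
2 20/73 20/61 490/4453 -20/61 -2 -1 N
3 8/29 40/37 -284/1073 -40/37 -2 -2 E
4 5/8 2/5 17/40 -2/5 -3 -2 S
5 40/41 40/137 4660/5617 -40/137 -3 -3 W
6 4/13 20/41 34/533 -20/41 -4 -3 N
final -4 -4 E

n=0: pose=(-1,-2,S); sL=10/17, sR=1/2; mL=23/68, mR=-1/2; mL+mR=-11/68 → advance -1; mR−mL=-57/68 → turn -1·90°
n=1: pose=(-1,-1,W); sL=40/53, sR=40/173; mL=5860/9169, mR=-40/173; mL+mR=3740/9169 → advance +1; mR−mL=-7980/9169 → turn -1·90°
n=2: pose=(-2,-1,N); sL=20/73, sR=20/61; mL=490/4453, mR=-20/61; mL+mR=-970/4453 → advance -1; mR−mL=-1950/4453 → turn -1·90°
n=3: pose=(-2,-2,E); sL=8/29, sR=40/37; mL=-284/1073, mR=-40/37; mL+mR=-1444/1073 → advance -1; mR−mL=-876/1073 → turn -1·90°
n=4: pose=(-3,-2,S); sL=5/8, sR=2/5; mL=17/40, mR=-2/5; mL+mR=1/40 → advance +1; mR−mL=-33/40 → turn -1·90°
n=5: pose=(-3,-3,W); sL=40/41, sR=40/137; mL=4660/5617, mR=-40/137; mL+mR=3020/5617 → advance +1; mR−mL=-6300/5617 → turn -1·90°
n=6: pose=(-4,-3,N); sL=4/13, sR=20/41; mL=34/533, mR=-20/41; mL+mR=-226/533 → advance -1; mR−mL=-294/533 → turn -1·90°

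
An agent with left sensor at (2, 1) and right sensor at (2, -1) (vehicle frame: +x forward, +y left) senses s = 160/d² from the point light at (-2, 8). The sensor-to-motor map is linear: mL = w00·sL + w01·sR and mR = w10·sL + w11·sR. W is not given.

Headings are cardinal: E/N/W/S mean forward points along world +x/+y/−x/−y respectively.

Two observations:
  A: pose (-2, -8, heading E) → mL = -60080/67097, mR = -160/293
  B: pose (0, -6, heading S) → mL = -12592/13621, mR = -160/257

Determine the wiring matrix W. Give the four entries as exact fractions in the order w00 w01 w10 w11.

obs A: pose=(-2,-8,E) → sL=160/229, sR=160/293, mL=-60080/67097, mR=-160/293
obs B: pose=(0,-6,S) → sL=32/53, sR=160/257, mL=-12592/13621, mR=-160/257
sensor matrix S = [[160/229, 160/293], [32/53, 160/257]]; det S = 96215040/913928237
solve [mL_A; mL_B] = S·[w00; w01] and [mR_A; mR_B] = S·[w10; w11]:
  w00 = -1/2, w01 = -1, w10 = 0, w11 = -1

-1/2 -1 0 -1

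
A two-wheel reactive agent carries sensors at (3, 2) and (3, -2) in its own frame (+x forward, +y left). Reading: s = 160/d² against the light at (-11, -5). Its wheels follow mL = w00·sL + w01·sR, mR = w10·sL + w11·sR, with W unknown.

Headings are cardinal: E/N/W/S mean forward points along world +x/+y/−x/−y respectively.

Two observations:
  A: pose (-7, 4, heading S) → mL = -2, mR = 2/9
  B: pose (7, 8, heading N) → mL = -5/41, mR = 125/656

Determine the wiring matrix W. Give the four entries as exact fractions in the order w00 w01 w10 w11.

0 -1/2 1 -1/2

obs A: pose=(-7,4,S) → sL=20/9, sR=4, mL=-2, mR=2/9
obs B: pose=(7,8,N) → sL=5/16, sR=10/41, mL=-5/41, mR=125/656
sensor matrix S = [[20/9, 4], [5/16, 10/41]]; det S = -1045/1476
solve [mL_A; mL_B] = S·[w00; w01] and [mR_A; mR_B] = S·[w10; w11]:
  w00 = 0, w01 = -1/2, w10 = 1, w11 = -1/2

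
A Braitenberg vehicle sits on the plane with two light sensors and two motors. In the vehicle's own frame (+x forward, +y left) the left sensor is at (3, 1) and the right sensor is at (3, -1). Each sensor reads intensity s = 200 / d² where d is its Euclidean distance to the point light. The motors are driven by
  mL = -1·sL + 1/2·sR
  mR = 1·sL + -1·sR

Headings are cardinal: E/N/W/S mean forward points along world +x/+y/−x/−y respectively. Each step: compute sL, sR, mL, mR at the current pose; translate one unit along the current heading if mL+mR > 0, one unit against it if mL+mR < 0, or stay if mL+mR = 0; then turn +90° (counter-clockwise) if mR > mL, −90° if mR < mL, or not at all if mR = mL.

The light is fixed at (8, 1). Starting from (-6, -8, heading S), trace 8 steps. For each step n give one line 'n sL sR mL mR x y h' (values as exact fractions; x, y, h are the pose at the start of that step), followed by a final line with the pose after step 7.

0 200/313 200/369 -42500/115497 11200/115497 -6 -8 S
1 20/17 100/101 -1170/1717 320/1717 -6 -7 E
2 200/281 200/221 -16100/62101 -12000/62101 -7 -7 N
3 25/53 50/97 -1100/5141 -225/5141 -7 -8 W
4 200/313 200/369 -42500/115497 11200/115497 -6 -8 S
5 20/17 100/101 -1170/1717 320/1717 -6 -7 E
6 200/281 200/221 -16100/62101 -12000/62101 -7 -7 N
7 25/53 50/97 -1100/5141 -225/5141 -7 -8 W
final -6 -8 S

n=0: pose=(-6,-8,S); sL=200/313, sR=200/369; mL=-42500/115497, mR=11200/115497; mL+mR=-100/369 → advance -1; mR−mL=17900/38499 → turn +1·90°
n=1: pose=(-6,-7,E); sL=20/17, sR=100/101; mL=-1170/1717, mR=320/1717; mL+mR=-50/101 → advance -1; mR−mL=1490/1717 → turn +1·90°
n=2: pose=(-7,-7,N); sL=200/281, sR=200/221; mL=-16100/62101, mR=-12000/62101; mL+mR=-100/221 → advance -1; mR−mL=4100/62101 → turn +1·90°
n=3: pose=(-7,-8,W); sL=25/53, sR=50/97; mL=-1100/5141, mR=-225/5141; mL+mR=-25/97 → advance -1; mR−mL=875/5141 → turn +1·90°
n=4: pose=(-6,-8,S); sL=200/313, sR=200/369; mL=-42500/115497, mR=11200/115497; mL+mR=-100/369 → advance -1; mR−mL=17900/38499 → turn +1·90°
n=5: pose=(-6,-7,E); sL=20/17, sR=100/101; mL=-1170/1717, mR=320/1717; mL+mR=-50/101 → advance -1; mR−mL=1490/1717 → turn +1·90°
n=6: pose=(-7,-7,N); sL=200/281, sR=200/221; mL=-16100/62101, mR=-12000/62101; mL+mR=-100/221 → advance -1; mR−mL=4100/62101 → turn +1·90°
n=7: pose=(-7,-8,W); sL=25/53, sR=50/97; mL=-1100/5141, mR=-225/5141; mL+mR=-25/97 → advance -1; mR−mL=875/5141 → turn +1·90°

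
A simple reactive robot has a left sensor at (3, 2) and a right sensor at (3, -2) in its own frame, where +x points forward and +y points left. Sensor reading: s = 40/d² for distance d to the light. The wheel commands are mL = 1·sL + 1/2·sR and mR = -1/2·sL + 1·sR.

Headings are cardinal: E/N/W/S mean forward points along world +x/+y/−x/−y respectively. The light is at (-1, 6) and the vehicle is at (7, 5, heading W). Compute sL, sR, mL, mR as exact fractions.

left sensor world pos  = (4, 3); dL² = 34
right sensor world pos = (4, 7); dR² = 26
sL = 40/34 = 20/17
sR = 40/26 = 20/13
mL = 1·sL + 1/2·sR = 430/221
mR = -1/2·sL + 1·sR = 210/221

20/17 20/13 430/221 210/221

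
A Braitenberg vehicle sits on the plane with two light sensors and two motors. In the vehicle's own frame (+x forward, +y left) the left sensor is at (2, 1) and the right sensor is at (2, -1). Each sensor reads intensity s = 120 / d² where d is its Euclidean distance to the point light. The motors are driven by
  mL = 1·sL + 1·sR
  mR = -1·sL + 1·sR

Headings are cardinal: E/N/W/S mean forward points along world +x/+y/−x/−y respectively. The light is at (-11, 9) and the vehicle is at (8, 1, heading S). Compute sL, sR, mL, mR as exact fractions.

left sensor world pos  = (9, -1); dL² = 500
right sensor world pos = (7, -1); dR² = 424
sL = 120/500 = 6/25
sR = 120/424 = 15/53
mL = 1·sL + 1·sR = 693/1325
mR = -1·sL + 1·sR = 57/1325

6/25 15/53 693/1325 57/1325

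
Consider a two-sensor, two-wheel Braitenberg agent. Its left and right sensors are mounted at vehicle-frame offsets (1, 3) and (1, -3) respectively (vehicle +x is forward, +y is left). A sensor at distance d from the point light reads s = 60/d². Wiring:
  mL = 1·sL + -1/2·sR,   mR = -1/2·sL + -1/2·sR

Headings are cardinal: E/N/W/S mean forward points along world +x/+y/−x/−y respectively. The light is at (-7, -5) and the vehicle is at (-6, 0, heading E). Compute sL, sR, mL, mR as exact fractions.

15/17 15/2 -195/68 -285/68

left sensor world pos  = (-5, 3); dL² = 68
right sensor world pos = (-5, -3); dR² = 8
sL = 60/68 = 15/17
sR = 60/8 = 15/2
mL = 1·sL + -1/2·sR = -195/68
mR = -1/2·sL + -1/2·sR = -285/68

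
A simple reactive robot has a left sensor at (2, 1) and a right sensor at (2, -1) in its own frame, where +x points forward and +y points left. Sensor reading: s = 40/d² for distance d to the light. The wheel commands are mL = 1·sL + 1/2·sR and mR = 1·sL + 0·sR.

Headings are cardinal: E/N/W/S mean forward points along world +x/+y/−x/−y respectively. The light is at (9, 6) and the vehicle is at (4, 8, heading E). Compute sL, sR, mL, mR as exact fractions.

20/9 4 38/9 20/9

left sensor world pos  = (6, 9); dL² = 18
right sensor world pos = (6, 7); dR² = 10
sL = 40/18 = 20/9
sR = 40/10 = 4
mL = 1·sL + 1/2·sR = 38/9
mR = 1·sL + 0·sR = 20/9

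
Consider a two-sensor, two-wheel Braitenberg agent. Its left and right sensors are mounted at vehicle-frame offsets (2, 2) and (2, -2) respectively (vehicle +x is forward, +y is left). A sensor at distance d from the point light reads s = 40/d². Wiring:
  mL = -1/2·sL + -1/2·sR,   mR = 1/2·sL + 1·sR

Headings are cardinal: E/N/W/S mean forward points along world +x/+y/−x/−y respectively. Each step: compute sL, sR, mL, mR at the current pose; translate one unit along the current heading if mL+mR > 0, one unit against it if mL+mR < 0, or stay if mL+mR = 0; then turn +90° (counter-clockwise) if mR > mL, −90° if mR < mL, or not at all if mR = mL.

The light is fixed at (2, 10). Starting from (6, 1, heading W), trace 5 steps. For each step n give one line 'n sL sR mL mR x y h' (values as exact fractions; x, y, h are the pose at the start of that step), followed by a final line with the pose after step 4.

n=0: pose=(6,1,W); sL=8/25, sR=40/53; mL=-712/1325, mR=1212/1325; mL+mR=20/53 → advance +1; mR−mL=1924/1325 → turn +1·90°
n=1: pose=(5,1,S); sL=20/73, sR=20/61; mL=-1340/4453, mR=2070/4453; mL+mR=10/61 → advance +1; mR−mL=3410/4453 → turn +1·90°
n=2: pose=(5,0,E); sL=40/89, sR=40/169; mL=-5160/15041, mR=6940/15041; mL+mR=20/169 → advance +1; mR−mL=12100/15041 → turn +1·90°
n=3: pose=(6,0,N); sL=10/17, sR=2/5; mL=-42/85, mR=59/85; mL+mR=1/5 → advance +1; mR−mL=101/85 → turn +1·90°
n=4: pose=(6,1,W); sL=8/25, sR=40/53; mL=-712/1325, mR=1212/1325; mL+mR=20/53 → advance +1; mR−mL=1924/1325 → turn +1·90°

0 8/25 40/53 -712/1325 1212/1325 6 1 W
1 20/73 20/61 -1340/4453 2070/4453 5 1 S
2 40/89 40/169 -5160/15041 6940/15041 5 0 E
3 10/17 2/5 -42/85 59/85 6 0 N
4 8/25 40/53 -712/1325 1212/1325 6 1 W
final 5 1 S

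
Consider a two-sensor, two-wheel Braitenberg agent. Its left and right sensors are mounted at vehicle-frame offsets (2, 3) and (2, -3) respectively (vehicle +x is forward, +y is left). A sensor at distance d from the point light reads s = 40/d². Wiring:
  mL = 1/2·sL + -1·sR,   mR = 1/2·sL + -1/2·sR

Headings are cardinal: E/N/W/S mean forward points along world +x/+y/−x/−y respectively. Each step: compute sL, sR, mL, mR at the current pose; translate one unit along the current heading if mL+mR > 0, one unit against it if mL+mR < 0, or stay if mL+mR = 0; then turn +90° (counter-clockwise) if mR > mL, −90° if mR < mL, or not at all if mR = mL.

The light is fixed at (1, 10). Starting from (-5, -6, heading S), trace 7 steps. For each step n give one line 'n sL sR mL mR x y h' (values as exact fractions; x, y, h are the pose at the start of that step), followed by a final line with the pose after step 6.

0 40/333 8/81 -116/2997 32/2997 -5 -6 S
1 1/4 2/17 1/136 9/136 -5 -5 E
2 40/233 40/173 -5860/40309 -1200/40309 -4 -5 N
3 4/41 20/109 -602/4469 -192/4469 -4 -6 W
4 8/65 40/373 -1108/24245 192/24245 -3 -6 S
5 10/37 5/41 20/1517 225/3034 -3 -5 E
6 8/41 40/169 -964/6929 -144/6929 -2 -5 N
final -2 -6 W

n=0: pose=(-5,-6,S); sL=40/333, sR=8/81; mL=-116/2997, mR=32/2997; mL+mR=-28/999 → advance -1; mR−mL=4/81 → turn +1·90°
n=1: pose=(-5,-5,E); sL=1/4, sR=2/17; mL=1/136, mR=9/136; mL+mR=5/68 → advance +1; mR−mL=1/17 → turn +1·90°
n=2: pose=(-4,-5,N); sL=40/233, sR=40/173; mL=-5860/40309, mR=-1200/40309; mL+mR=-7060/40309 → advance -1; mR−mL=20/173 → turn +1·90°
n=3: pose=(-4,-6,W); sL=4/41, sR=20/109; mL=-602/4469, mR=-192/4469; mL+mR=-794/4469 → advance -1; mR−mL=10/109 → turn +1·90°
n=4: pose=(-3,-6,S); sL=8/65, sR=40/373; mL=-1108/24245, mR=192/24245; mL+mR=-916/24245 → advance -1; mR−mL=20/373 → turn +1·90°
n=5: pose=(-3,-5,E); sL=10/37, sR=5/41; mL=20/1517, mR=225/3034; mL+mR=265/3034 → advance +1; mR−mL=5/82 → turn +1·90°
n=6: pose=(-2,-5,N); sL=8/41, sR=40/169; mL=-964/6929, mR=-144/6929; mL+mR=-1108/6929 → advance -1; mR−mL=20/169 → turn +1·90°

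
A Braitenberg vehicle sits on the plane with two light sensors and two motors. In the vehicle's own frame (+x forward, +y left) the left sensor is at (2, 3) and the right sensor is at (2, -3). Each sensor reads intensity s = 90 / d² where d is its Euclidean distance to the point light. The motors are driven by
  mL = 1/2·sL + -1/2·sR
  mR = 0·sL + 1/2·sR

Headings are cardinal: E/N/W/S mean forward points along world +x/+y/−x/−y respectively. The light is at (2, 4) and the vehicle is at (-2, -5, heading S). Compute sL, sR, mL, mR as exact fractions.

left sensor world pos  = (1, -7); dL² = 122
right sensor world pos = (-5, -7); dR² = 170
sL = 90/122 = 45/61
sR = 90/170 = 9/17
mL = 1/2·sL + -1/2·sR = 108/1037
mR = 0·sL + 1/2·sR = 9/34

45/61 9/17 108/1037 9/34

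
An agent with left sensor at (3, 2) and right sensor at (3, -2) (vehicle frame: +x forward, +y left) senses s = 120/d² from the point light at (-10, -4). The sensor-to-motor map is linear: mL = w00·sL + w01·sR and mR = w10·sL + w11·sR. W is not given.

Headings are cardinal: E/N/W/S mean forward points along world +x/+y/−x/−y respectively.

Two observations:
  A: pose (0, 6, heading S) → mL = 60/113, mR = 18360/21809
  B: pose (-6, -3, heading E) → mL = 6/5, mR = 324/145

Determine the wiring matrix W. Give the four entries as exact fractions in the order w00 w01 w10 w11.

obs A: pose=(0,6,S) → sL=120/193, sR=120/113, mL=60/113, mR=18360/21809
obs B: pose=(-6,-3,E) → sL=60/29, sR=12/5, mL=6/5, mR=324/145
sensor matrix S = [[120/193, 120/113], [60/29, 12/5]]; det S = -445824/632461
solve [mL_A; mL_B] = S·[w00; w01] and [mR_A; mR_B] = S·[w10; w11]:
  w00 = 0, w01 = 1/2, w10 = 1/2, w11 = 1/2

0 1/2 1/2 1/2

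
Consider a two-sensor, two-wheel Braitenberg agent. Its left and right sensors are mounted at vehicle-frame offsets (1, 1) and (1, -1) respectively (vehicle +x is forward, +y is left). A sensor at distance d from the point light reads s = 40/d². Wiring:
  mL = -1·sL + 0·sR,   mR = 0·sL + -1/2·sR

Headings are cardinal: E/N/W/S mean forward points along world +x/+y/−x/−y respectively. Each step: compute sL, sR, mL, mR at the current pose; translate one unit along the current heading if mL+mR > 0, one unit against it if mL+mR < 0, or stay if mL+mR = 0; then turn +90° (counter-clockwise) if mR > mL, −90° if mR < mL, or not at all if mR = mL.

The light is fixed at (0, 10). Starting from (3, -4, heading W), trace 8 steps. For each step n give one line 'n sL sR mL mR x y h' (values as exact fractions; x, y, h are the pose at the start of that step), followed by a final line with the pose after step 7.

0 40/229 40/173 -40/229 -20/173 3 -4 W
1 4/25 20/117 -4/25 -10/117 4 -4 S
2 40/169 40/221 -40/169 -20/221 4 -3 E
3 10/37 1/4 -10/37 -1/8 3 -3 N
4 40/229 40/173 -40/229 -20/173 3 -4 W
5 4/25 20/117 -4/25 -10/117 4 -4 S
6 40/169 40/221 -40/169 -20/221 4 -3 E
7 10/37 1/4 -10/37 -1/8 3 -3 N
final 3 -4 W

n=0: pose=(3,-4,W); sL=40/229, sR=40/173; mL=-40/229, mR=-20/173; mL+mR=-11500/39617 → advance -1; mR−mL=2340/39617 → turn +1·90°
n=1: pose=(4,-4,S); sL=4/25, sR=20/117; mL=-4/25, mR=-10/117; mL+mR=-718/2925 → advance -1; mR−mL=218/2925 → turn +1·90°
n=2: pose=(4,-3,E); sL=40/169, sR=40/221; mL=-40/169, mR=-20/221; mL+mR=-940/2873 → advance -1; mR−mL=420/2873 → turn +1·90°
n=3: pose=(3,-3,N); sL=10/37, sR=1/4; mL=-10/37, mR=-1/8; mL+mR=-117/296 → advance -1; mR−mL=43/296 → turn +1·90°
n=4: pose=(3,-4,W); sL=40/229, sR=40/173; mL=-40/229, mR=-20/173; mL+mR=-11500/39617 → advance -1; mR−mL=2340/39617 → turn +1·90°
n=5: pose=(4,-4,S); sL=4/25, sR=20/117; mL=-4/25, mR=-10/117; mL+mR=-718/2925 → advance -1; mR−mL=218/2925 → turn +1·90°
n=6: pose=(4,-3,E); sL=40/169, sR=40/221; mL=-40/169, mR=-20/221; mL+mR=-940/2873 → advance -1; mR−mL=420/2873 → turn +1·90°
n=7: pose=(3,-3,N); sL=10/37, sR=1/4; mL=-10/37, mR=-1/8; mL+mR=-117/296 → advance -1; mR−mL=43/296 → turn +1·90°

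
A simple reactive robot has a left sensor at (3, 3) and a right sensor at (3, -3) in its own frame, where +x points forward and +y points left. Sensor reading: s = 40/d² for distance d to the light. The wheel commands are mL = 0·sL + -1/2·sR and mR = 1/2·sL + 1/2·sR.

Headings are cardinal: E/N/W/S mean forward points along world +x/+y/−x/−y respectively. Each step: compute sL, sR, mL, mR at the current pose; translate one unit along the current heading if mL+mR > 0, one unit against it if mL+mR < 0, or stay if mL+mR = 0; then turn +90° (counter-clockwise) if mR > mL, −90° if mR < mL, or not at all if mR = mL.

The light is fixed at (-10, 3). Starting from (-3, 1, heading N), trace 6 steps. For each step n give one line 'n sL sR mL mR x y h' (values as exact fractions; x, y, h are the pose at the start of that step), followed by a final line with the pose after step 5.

0 40/17 40/101 -20/101 2360/1717 -3 1 N
1 5/4 2 -1 13/8 -3 2 W
2 40/97 8/5 -4/5 488/485 -4 2 S
3 20/41 20/53 -10/53 940/2173 -4 1 E
4 40/17 40/101 -20/101 2360/1717 -3 1 N
5 5/4 2 -1 13/8 -3 2 W
final -4 2 S

n=0: pose=(-3,1,N); sL=40/17, sR=40/101; mL=-20/101, mR=2360/1717; mL+mR=20/17 → advance +1; mR−mL=2700/1717 → turn +1·90°
n=1: pose=(-3,2,W); sL=5/4, sR=2; mL=-1, mR=13/8; mL+mR=5/8 → advance +1; mR−mL=21/8 → turn +1·90°
n=2: pose=(-4,2,S); sL=40/97, sR=8/5; mL=-4/5, mR=488/485; mL+mR=20/97 → advance +1; mR−mL=876/485 → turn +1·90°
n=3: pose=(-4,1,E); sL=20/41, sR=20/53; mL=-10/53, mR=940/2173; mL+mR=10/41 → advance +1; mR−mL=1350/2173 → turn +1·90°
n=4: pose=(-3,1,N); sL=40/17, sR=40/101; mL=-20/101, mR=2360/1717; mL+mR=20/17 → advance +1; mR−mL=2700/1717 → turn +1·90°
n=5: pose=(-3,2,W); sL=5/4, sR=2; mL=-1, mR=13/8; mL+mR=5/8 → advance +1; mR−mL=21/8 → turn +1·90°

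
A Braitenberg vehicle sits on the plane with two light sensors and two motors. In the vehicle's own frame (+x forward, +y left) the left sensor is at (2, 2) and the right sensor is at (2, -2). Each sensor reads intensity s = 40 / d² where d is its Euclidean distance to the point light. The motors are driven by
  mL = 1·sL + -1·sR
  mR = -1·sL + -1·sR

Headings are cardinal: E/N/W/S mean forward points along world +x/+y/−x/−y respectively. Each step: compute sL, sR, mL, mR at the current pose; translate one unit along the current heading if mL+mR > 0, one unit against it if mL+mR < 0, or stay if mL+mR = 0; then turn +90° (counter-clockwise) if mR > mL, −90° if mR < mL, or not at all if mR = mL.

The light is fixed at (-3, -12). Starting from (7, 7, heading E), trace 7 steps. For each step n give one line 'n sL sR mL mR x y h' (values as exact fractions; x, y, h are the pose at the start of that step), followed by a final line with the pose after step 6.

0 8/117 40/433 -1216/50661 -8144/50661 7 7 E
1 4/41 20/169 -144/6929 -1496/6929 6 7 S
2 40/373 40/533 6400/198809 -36240/198809 6 8 W
3 10/137 10/157 200/21509 -2940/21509 7 8 N
4 8/117 40/433 -1216/50661 -8144/50661 7 7 E
5 4/41 20/169 -144/6929 -1496/6929 6 7 S
6 40/373 40/533 6400/198809 -36240/198809 6 8 W
final 7 8 N

n=0: pose=(7,7,E); sL=8/117, sR=40/433; mL=-1216/50661, mR=-8144/50661; mL+mR=-80/433 → advance -1; mR−mL=-16/117 → turn -1·90°
n=1: pose=(6,7,S); sL=4/41, sR=20/169; mL=-144/6929, mR=-1496/6929; mL+mR=-40/169 → advance -1; mR−mL=-8/41 → turn -1·90°
n=2: pose=(6,8,W); sL=40/373, sR=40/533; mL=6400/198809, mR=-36240/198809; mL+mR=-80/533 → advance -1; mR−mL=-80/373 → turn -1·90°
n=3: pose=(7,8,N); sL=10/137, sR=10/157; mL=200/21509, mR=-2940/21509; mL+mR=-20/157 → advance -1; mR−mL=-20/137 → turn -1·90°
n=4: pose=(7,7,E); sL=8/117, sR=40/433; mL=-1216/50661, mR=-8144/50661; mL+mR=-80/433 → advance -1; mR−mL=-16/117 → turn -1·90°
n=5: pose=(6,7,S); sL=4/41, sR=20/169; mL=-144/6929, mR=-1496/6929; mL+mR=-40/169 → advance -1; mR−mL=-8/41 → turn -1·90°
n=6: pose=(6,8,W); sL=40/373, sR=40/533; mL=6400/198809, mR=-36240/198809; mL+mR=-80/533 → advance -1; mR−mL=-80/373 → turn -1·90°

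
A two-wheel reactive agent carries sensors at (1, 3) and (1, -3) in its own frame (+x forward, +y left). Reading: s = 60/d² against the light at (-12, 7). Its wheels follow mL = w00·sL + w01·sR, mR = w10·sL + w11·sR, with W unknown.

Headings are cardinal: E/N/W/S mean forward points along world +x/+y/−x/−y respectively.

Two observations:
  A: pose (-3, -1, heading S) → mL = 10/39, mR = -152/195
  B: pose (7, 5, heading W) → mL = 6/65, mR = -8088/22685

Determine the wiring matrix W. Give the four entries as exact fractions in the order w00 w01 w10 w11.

0 1/2 -1 -1

obs A: pose=(-3,-1,S) → sL=4/15, sR=20/39, mL=10/39, mR=-152/195
obs B: pose=(7,5,W) → sL=60/349, sR=12/65, mL=6/65, mR=-8088/22685
sensor matrix S = [[4/15, 20/39], [60/349, 12/65]]; det S = -4416/113425
solve [mL_A; mL_B] = S·[w00; w01] and [mR_A; mR_B] = S·[w10; w11]:
  w00 = 0, w01 = 1/2, w10 = -1, w11 = -1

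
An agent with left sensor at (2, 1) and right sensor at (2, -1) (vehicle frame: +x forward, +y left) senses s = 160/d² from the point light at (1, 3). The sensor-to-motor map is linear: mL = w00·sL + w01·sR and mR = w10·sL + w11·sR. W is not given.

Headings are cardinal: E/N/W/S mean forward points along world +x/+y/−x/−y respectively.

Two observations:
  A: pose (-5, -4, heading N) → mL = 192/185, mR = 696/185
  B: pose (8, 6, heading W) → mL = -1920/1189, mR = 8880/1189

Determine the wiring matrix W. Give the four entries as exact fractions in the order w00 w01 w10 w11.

obs A: pose=(-5,-4,N) → sL=80/37, sR=16/5, mL=192/185, mR=696/185
obs B: pose=(8,6,W) → sL=160/29, sR=160/41, mL=-1920/1189, mR=8880/1189
sensor matrix S = [[80/37, 16/5], [160/29, 160/41]]; det S = -405504/43993
solve [mL_A; mL_B] = S·[w00; w01] and [mR_A; mR_B] = S·[w10; w11]:
  w00 = -1, w01 = 1, w10 = 1, w11 = 1/2

-1 1 1 1/2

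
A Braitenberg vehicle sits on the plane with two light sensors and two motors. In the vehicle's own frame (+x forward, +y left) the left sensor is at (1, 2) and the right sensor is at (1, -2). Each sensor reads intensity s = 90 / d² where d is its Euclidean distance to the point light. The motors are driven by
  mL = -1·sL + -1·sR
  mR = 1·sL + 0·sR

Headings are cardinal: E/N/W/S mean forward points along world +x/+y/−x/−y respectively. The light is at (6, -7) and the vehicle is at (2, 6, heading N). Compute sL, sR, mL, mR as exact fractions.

45/116 9/20 -243/290 45/116

left sensor world pos  = (0, 7); dL² = 232
right sensor world pos = (4, 7); dR² = 200
sL = 90/232 = 45/116
sR = 90/200 = 9/20
mL = -1·sL + -1·sR = -243/290
mR = 1·sL + 0·sR = 45/116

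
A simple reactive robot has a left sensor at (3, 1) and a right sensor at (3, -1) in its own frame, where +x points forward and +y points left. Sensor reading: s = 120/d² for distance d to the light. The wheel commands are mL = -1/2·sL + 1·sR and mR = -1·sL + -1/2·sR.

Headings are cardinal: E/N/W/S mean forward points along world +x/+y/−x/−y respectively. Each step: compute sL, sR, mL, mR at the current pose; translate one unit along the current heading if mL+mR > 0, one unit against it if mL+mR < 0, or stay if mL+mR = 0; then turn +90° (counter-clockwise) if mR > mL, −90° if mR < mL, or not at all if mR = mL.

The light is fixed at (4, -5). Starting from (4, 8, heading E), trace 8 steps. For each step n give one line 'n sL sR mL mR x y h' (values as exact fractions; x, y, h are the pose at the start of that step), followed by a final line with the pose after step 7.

0 24/41 40/51 1028/2091 -2044/2091 4 8 E
1 6/5 15/13 36/65 -231/130 3 8 S
2 24/37 120/241 1548/8917 -8004/8917 3 9 W
3 12/29 12/29 6/29 -18/29 4 9 N
4 24/41 40/51 1028/2091 -2044/2091 4 8 E
5 6/5 15/13 36/65 -231/130 3 8 S
6 24/37 120/241 1548/8917 -8004/8917 3 9 W
7 12/29 12/29 6/29 -18/29 4 9 N
final 4 8 E

n=0: pose=(4,8,E); sL=24/41, sR=40/51; mL=1028/2091, mR=-2044/2091; mL+mR=-1016/2091 → advance -1; mR−mL=-1024/697 → turn -1·90°
n=1: pose=(3,8,S); sL=6/5, sR=15/13; mL=36/65, mR=-231/130; mL+mR=-159/130 → advance -1; mR−mL=-303/130 → turn -1·90°
n=2: pose=(3,9,W); sL=24/37, sR=120/241; mL=1548/8917, mR=-8004/8917; mL+mR=-6456/8917 → advance -1; mR−mL=-9552/8917 → turn -1·90°
n=3: pose=(4,9,N); sL=12/29, sR=12/29; mL=6/29, mR=-18/29; mL+mR=-12/29 → advance -1; mR−mL=-24/29 → turn -1·90°
n=4: pose=(4,8,E); sL=24/41, sR=40/51; mL=1028/2091, mR=-2044/2091; mL+mR=-1016/2091 → advance -1; mR−mL=-1024/697 → turn -1·90°
n=5: pose=(3,8,S); sL=6/5, sR=15/13; mL=36/65, mR=-231/130; mL+mR=-159/130 → advance -1; mR−mL=-303/130 → turn -1·90°
n=6: pose=(3,9,W); sL=24/37, sR=120/241; mL=1548/8917, mR=-8004/8917; mL+mR=-6456/8917 → advance -1; mR−mL=-9552/8917 → turn -1·90°
n=7: pose=(4,9,N); sL=12/29, sR=12/29; mL=6/29, mR=-18/29; mL+mR=-12/29 → advance -1; mR−mL=-24/29 → turn -1·90°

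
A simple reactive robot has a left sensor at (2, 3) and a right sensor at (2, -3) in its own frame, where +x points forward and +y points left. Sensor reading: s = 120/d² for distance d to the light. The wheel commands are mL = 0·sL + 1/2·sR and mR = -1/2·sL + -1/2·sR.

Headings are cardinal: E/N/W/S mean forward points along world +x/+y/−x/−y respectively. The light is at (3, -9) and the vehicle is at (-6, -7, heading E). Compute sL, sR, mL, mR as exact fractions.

60/37 12/5 6/5 -372/185

left sensor world pos  = (-4, -4); dL² = 74
right sensor world pos = (-4, -10); dR² = 50
sL = 120/74 = 60/37
sR = 120/50 = 12/5
mL = 0·sL + 1/2·sR = 6/5
mR = -1/2·sL + -1/2·sR = -372/185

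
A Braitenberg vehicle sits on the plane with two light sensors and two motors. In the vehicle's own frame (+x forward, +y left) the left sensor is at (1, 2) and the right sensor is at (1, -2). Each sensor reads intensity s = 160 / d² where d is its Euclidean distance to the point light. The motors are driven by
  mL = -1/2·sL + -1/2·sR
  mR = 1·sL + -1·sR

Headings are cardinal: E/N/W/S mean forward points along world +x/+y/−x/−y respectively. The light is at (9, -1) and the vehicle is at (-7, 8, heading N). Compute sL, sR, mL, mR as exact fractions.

left sensor world pos  = (-9, 9); dL² = 424
right sensor world pos = (-5, 9); dR² = 296
sL = 160/424 = 20/53
sR = 160/296 = 20/37
mL = -1/2·sL + -1/2·sR = -900/1961
mR = 1·sL + -1·sR = -320/1961

20/53 20/37 -900/1961 -320/1961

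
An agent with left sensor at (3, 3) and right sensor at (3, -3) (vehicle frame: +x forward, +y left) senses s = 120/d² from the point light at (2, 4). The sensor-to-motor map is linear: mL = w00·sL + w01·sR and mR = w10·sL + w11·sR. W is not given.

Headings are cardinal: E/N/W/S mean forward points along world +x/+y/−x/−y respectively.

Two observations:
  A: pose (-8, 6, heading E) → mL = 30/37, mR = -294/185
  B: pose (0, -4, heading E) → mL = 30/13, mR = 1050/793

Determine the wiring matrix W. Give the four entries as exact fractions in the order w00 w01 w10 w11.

obs A: pose=(-8,6,E) → sL=60/37, sR=12/5, mL=30/37, mR=-294/185
obs B: pose=(0,-4,E) → sL=60/13, sR=60/61, mL=30/13, mR=1050/793
sensor matrix S = [[60/37, 12/5], [60/13, 60/61]]; det S = -278208/29341
solve [mL_A; mL_B] = S·[w00; w01] and [mR_A; mR_B] = S·[w10; w11]:
  w00 = 1/2, w01 = 0, w10 = 1/2, w11 = -1

1/2 0 1/2 -1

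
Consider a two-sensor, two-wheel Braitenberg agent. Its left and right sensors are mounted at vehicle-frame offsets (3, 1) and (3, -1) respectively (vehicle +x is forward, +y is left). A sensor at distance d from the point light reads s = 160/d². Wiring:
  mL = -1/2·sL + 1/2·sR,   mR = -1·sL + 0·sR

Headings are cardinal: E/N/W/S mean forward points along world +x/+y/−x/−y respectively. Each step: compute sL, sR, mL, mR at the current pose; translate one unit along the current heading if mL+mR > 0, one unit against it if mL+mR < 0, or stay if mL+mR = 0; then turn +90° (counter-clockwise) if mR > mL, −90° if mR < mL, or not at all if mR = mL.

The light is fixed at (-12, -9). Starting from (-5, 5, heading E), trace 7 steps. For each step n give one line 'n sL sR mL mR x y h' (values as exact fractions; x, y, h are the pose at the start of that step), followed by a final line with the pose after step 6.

n=0: pose=(-5,5,E); sL=32/65, sR=160/269; mL=896/17485, mR=-32/65; mL+mR=-7712/17485 → advance -1; mR−mL=-9504/17485 → turn -1·90°
n=1: pose=(-6,5,S); sL=16/17, sR=80/73; mL=96/1241, mR=-16/17; mL+mR=-1072/1241 → advance -1; mR−mL=-1264/1241 → turn -1·90°
n=2: pose=(-6,6,W); sL=32/41, sR=32/53; mL=-192/2173, mR=-32/41; mL+mR=-1888/2173 → advance -1; mR−mL=-1504/2173 → turn -1·90°
n=3: pose=(-5,6,N); sL=4/9, sR=40/97; mL=-14/873, mR=-4/9; mL+mR=-134/291 → advance -1; mR−mL=-374/873 → turn -1·90°
n=4: pose=(-5,5,E); sL=32/65, sR=160/269; mL=896/17485, mR=-32/65; mL+mR=-7712/17485 → advance -1; mR−mL=-9504/17485 → turn -1·90°
n=5: pose=(-6,5,S); sL=16/17, sR=80/73; mL=96/1241, mR=-16/17; mL+mR=-1072/1241 → advance -1; mR−mL=-1264/1241 → turn -1·90°
n=6: pose=(-6,6,W); sL=32/41, sR=32/53; mL=-192/2173, mR=-32/41; mL+mR=-1888/2173 → advance -1; mR−mL=-1504/2173 → turn -1·90°

0 32/65 160/269 896/17485 -32/65 -5 5 E
1 16/17 80/73 96/1241 -16/17 -6 5 S
2 32/41 32/53 -192/2173 -32/41 -6 6 W
3 4/9 40/97 -14/873 -4/9 -5 6 N
4 32/65 160/269 896/17485 -32/65 -5 5 E
5 16/17 80/73 96/1241 -16/17 -6 5 S
6 32/41 32/53 -192/2173 -32/41 -6 6 W
final -5 6 N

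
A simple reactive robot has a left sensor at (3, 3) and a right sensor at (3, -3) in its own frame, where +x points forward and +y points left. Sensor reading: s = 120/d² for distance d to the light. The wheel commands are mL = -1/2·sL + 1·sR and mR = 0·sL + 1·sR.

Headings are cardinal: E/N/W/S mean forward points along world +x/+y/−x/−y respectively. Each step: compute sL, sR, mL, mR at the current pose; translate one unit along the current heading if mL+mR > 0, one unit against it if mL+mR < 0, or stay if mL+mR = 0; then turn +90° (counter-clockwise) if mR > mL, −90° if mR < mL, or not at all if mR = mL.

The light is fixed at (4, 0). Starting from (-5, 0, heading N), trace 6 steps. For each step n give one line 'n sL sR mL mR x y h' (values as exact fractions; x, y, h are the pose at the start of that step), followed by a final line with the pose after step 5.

n=0: pose=(-5,0,N); sL=40/51, sR=8/3; mL=116/51, mR=8/3; mL+mR=84/17 → advance +1; mR−mL=20/51 → turn +1·90°
n=1: pose=(-5,1,W); sL=30/37, sR=3/4; mL=51/148, mR=3/4; mL+mR=81/74 → advance +1; mR−mL=15/37 → turn +1·90°
n=2: pose=(-6,1,S); sL=120/53, sR=120/173; mL=-4020/9169, mR=120/173; mL+mR=2340/9169 → advance +1; mR−mL=60/53 → turn +1·90°
n=3: pose=(-6,0,E); sL=60/29, sR=60/29; mL=30/29, mR=60/29; mL+mR=90/29 → advance +1; mR−mL=30/29 → turn +1·90°
n=4: pose=(-5,0,N); sL=40/51, sR=8/3; mL=116/51, mR=8/3; mL+mR=84/17 → advance +1; mR−mL=20/51 → turn +1·90°
n=5: pose=(-5,1,W); sL=30/37, sR=3/4; mL=51/148, mR=3/4; mL+mR=81/74 → advance +1; mR−mL=15/37 → turn +1·90°

0 40/51 8/3 116/51 8/3 -5 0 N
1 30/37 3/4 51/148 3/4 -5 1 W
2 120/53 120/173 -4020/9169 120/173 -6 1 S
3 60/29 60/29 30/29 60/29 -6 0 E
4 40/51 8/3 116/51 8/3 -5 0 N
5 30/37 3/4 51/148 3/4 -5 1 W
final -6 1 S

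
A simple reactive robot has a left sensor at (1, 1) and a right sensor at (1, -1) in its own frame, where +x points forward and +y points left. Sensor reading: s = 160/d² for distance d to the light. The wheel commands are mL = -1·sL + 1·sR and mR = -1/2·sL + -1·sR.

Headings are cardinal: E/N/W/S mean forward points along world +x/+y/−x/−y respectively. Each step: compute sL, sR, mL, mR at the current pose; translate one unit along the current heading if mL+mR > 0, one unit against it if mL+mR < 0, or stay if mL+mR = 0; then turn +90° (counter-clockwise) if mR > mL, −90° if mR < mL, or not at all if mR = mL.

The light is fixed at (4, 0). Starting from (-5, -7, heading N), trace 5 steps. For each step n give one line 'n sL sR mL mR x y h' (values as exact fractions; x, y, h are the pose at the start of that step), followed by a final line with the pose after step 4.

0 20/17 8/5 36/85 -186/85 -5 -7 N
1 160/113 32/29 -1024/3277 -5936/3277 -5 -8 E
2 80/81 80/101 -1600/8181 -10520/8181 -6 -8 S
3 32/37 160/157 896/5809 -8432/5809 -6 -7 W
4 20/17 8/5 36/85 -186/85 -5 -7 N
final -5 -8 E

n=0: pose=(-5,-7,N); sL=20/17, sR=8/5; mL=36/85, mR=-186/85; mL+mR=-30/17 → advance -1; mR−mL=-222/85 → turn -1·90°
n=1: pose=(-5,-8,E); sL=160/113, sR=32/29; mL=-1024/3277, mR=-5936/3277; mL+mR=-240/113 → advance -1; mR−mL=-4912/3277 → turn -1·90°
n=2: pose=(-6,-8,S); sL=80/81, sR=80/101; mL=-1600/8181, mR=-10520/8181; mL+mR=-40/27 → advance -1; mR−mL=-8920/8181 → turn -1·90°
n=3: pose=(-6,-7,W); sL=32/37, sR=160/157; mL=896/5809, mR=-8432/5809; mL+mR=-48/37 → advance -1; mR−mL=-9328/5809 → turn -1·90°
n=4: pose=(-5,-7,N); sL=20/17, sR=8/5; mL=36/85, mR=-186/85; mL+mR=-30/17 → advance -1; mR−mL=-222/85 → turn -1·90°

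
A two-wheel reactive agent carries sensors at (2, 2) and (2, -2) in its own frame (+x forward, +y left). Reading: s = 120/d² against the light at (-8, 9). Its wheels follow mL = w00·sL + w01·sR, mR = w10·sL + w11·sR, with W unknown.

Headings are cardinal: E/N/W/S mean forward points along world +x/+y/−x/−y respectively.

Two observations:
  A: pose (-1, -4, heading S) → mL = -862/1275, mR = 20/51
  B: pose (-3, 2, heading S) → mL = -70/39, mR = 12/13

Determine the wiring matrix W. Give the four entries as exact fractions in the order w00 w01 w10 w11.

-1/2 -1 1 0

obs A: pose=(-1,-4,S) → sL=20/51, sR=12/25, mL=-862/1275, mR=20/51
obs B: pose=(-3,2,S) → sL=12/13, sR=4/3, mL=-70/39, mR=12/13
sensor matrix S = [[20/51, 12/25], [12/13, 4/3]]; det S = 3968/49725
solve [mL_A; mL_B] = S·[w00; w01] and [mR_A; mR_B] = S·[w10; w11]:
  w00 = -1/2, w01 = -1, w10 = 1, w11 = 0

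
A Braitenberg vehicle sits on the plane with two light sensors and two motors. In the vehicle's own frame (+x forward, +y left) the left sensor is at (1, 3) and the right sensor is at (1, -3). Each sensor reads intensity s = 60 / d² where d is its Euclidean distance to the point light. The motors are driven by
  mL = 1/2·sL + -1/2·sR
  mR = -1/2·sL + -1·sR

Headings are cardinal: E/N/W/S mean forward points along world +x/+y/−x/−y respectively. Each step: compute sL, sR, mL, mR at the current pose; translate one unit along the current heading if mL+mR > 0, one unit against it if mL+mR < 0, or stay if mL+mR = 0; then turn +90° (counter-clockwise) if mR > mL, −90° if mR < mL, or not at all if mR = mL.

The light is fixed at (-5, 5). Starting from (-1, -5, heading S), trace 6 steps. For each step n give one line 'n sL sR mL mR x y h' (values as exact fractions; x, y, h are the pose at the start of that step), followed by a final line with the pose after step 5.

0 6/17 30/61 -72/1037 -693/1037 -1 -5 S
1 20/51 4/3 -8/17 -26/17 -1 -4 W
2 15/17 15/32 225/1088 -495/544 0 -4 N
3 12/17 12/41 144/697 -450/697 0 -5 E
4 6/17 30/61 -72/1037 -693/1037 -1 -5 S
5 20/51 4/3 -8/17 -26/17 -1 -4 W
final 0 -4 N

n=0: pose=(-1,-5,S); sL=6/17, sR=30/61; mL=-72/1037, mR=-693/1037; mL+mR=-45/61 → advance -1; mR−mL=-621/1037 → turn -1·90°
n=1: pose=(-1,-4,W); sL=20/51, sR=4/3; mL=-8/17, mR=-26/17; mL+mR=-2 → advance -1; mR−mL=-18/17 → turn -1·90°
n=2: pose=(0,-4,N); sL=15/17, sR=15/32; mL=225/1088, mR=-495/544; mL+mR=-45/64 → advance -1; mR−mL=-1215/1088 → turn -1·90°
n=3: pose=(0,-5,E); sL=12/17, sR=12/41; mL=144/697, mR=-450/697; mL+mR=-18/41 → advance -1; mR−mL=-594/697 → turn -1·90°
n=4: pose=(-1,-5,S); sL=6/17, sR=30/61; mL=-72/1037, mR=-693/1037; mL+mR=-45/61 → advance -1; mR−mL=-621/1037 → turn -1·90°
n=5: pose=(-1,-4,W); sL=20/51, sR=4/3; mL=-8/17, mR=-26/17; mL+mR=-2 → advance -1; mR−mL=-18/17 → turn -1·90°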